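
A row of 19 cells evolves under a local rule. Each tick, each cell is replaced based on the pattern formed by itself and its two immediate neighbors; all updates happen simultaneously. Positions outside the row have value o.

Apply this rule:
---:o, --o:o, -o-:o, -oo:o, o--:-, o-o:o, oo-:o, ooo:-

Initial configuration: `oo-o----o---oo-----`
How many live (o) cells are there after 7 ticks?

7

-ooo-oooo-oooo-oooo
oo-ooo--ooo--ooo---
-ooo-o-oo-o-oo-o-oo
oo-ooooooooooooooo-
-ooo-------------oo
oo-o-ooooooooooooo-
-ooooo-----------oo
count of o: 7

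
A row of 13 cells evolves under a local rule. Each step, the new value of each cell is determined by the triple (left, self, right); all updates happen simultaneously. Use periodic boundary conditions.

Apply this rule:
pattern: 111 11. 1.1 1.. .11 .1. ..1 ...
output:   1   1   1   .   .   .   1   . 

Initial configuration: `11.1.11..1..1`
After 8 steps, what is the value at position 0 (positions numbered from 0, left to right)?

.

111.1.1.1..1.
.111.1.1..1.1
1.111.1..1.1.
.1.111..1.1.1
1.1.11.1.1.1.
.1.1.11.1.1.1
1.1.1.11.1.1.
.1.1.1.11.1.1
position 0 holds .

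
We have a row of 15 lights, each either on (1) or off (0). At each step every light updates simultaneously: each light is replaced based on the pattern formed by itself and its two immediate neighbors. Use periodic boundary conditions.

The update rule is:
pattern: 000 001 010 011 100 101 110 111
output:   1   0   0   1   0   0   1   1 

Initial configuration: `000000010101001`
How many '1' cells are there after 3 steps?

13

step 1: 011111000000000
step 2: 011111011111111
step 3: 011111011111111
count of 1: 13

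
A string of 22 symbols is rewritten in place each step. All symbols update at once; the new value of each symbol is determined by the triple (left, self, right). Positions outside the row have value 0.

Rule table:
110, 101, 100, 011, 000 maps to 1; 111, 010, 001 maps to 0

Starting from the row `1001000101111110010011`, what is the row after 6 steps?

0100110011000011001011
0010111011111011100111
1001101110001110110101
0101111011101011111010
0011001110110110001101
1011101011111111101110

1011101011111111101110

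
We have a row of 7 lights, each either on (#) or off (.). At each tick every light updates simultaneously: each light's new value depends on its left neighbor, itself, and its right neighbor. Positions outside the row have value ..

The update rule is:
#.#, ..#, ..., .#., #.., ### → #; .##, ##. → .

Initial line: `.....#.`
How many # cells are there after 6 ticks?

5

tick 1: #######
tick 2: .#####.
tick 3: #.###.#
tick 4: ##.#.##
tick 5: ..###..
tick 6: ##.#.##
count of #: 5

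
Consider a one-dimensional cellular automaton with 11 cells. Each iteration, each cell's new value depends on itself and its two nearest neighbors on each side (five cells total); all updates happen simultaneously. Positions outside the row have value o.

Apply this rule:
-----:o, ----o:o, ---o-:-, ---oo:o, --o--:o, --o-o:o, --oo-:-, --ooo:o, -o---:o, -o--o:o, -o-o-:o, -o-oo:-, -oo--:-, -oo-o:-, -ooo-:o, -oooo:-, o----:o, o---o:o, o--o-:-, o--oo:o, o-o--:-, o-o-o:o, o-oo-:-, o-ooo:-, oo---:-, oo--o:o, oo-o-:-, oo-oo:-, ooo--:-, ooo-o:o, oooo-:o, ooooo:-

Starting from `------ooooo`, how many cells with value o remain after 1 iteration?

6

-oooooo----
count of o: 6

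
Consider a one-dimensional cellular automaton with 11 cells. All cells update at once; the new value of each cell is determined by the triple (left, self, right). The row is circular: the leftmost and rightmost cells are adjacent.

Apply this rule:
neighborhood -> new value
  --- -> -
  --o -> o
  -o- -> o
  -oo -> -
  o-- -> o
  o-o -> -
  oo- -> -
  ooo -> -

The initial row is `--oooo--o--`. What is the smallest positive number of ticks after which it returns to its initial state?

-o----oooo-
ooo--o----o
---oooo--o-
--o----oooo
oooo--o----
----oooo--o
o--o----ooo
-oooo--o---
o----oooo--
oo--o----oo
--oooo--o--

11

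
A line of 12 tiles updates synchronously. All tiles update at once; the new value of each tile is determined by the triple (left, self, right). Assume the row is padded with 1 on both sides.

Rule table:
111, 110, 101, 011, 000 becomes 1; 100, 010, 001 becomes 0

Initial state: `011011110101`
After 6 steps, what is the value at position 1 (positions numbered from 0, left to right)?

1

step 1: 111111111011
step 2: 111111111111
step 3: 111111111111  (fixed point — unchanged through step 6)
position 1 holds 1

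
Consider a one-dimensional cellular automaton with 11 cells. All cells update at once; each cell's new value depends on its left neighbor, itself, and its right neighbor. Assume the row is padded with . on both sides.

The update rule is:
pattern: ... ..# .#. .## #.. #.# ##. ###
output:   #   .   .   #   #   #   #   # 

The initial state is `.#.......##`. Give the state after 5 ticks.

tick 1: ..######.##
tick 2: #.#########
tick 3: .##########
tick 4: .##########  (fixed point — unchanged through tick 5)

.##########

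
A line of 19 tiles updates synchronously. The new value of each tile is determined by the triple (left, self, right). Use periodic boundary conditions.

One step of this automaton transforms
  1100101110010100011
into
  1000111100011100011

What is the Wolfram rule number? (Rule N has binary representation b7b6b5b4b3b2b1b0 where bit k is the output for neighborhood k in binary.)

172

position 0: 111 → 1  (bit 7 = 1)
position 1: 110 → 0  (bit 6 = 0)
position 5: 101 → 1  (bit 5 = 1)
position 2: 100 → 0  (bit 4 = 0)
position 6: 011 → 1  (bit 3 = 1)
position 4: 010 → 1  (bit 2 = 1)
position 3: 001 → 0  (bit 1 = 0)
position 15: 000 → 0  (bit 0 = 0)
bits b7..b0 = 10101100 = 172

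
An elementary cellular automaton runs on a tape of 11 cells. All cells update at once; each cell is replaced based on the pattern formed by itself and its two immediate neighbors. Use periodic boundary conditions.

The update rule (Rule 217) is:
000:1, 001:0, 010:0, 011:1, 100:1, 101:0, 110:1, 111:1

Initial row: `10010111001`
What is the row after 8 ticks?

tick 1: 11000111101
tick 2: 11110111101
tick 3: 11110111101  (fixed point — unchanged through tick 8)

11110111101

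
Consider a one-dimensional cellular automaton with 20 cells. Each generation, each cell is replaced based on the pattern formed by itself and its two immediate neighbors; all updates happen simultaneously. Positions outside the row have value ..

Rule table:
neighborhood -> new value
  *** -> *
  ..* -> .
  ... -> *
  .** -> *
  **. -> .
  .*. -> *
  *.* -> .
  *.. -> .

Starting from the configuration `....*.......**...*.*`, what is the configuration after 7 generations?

generation 1: ***.*.*****.*..*.*.*
generation 2: **..*.****..*..*.*.*
generation 3: *...*.***...*..*.*.*
generation 4: *.*.*.**..*.*..*.*.*
generation 5: *.*.*.*...*.*..*.*.*
generation 6: *.*.*.*.*.*.*..*.*.*
generation 7: *.*.*.*.*.*.*..*.*.*

*.*.*.*.*.*.*..*.*.*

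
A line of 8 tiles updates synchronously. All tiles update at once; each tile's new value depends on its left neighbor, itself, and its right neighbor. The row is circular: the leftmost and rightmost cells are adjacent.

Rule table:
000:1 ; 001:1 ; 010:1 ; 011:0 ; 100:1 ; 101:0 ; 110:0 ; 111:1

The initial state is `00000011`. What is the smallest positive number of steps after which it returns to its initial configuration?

6

11111100
01111011
00110000
11001111
10110111
00000011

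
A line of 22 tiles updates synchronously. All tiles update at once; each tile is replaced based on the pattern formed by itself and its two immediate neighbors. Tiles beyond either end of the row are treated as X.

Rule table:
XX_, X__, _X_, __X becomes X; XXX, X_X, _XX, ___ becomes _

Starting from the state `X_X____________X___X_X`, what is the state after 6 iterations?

____X__XXX__XX__XX_XXX

X_XX__________XXX_XX__
X__XX________X__X__XXX
XXX_XX______XXXXXXX___
__X__XX____X______XX_X
XXXXX_XX__XXX____X_X__
____X__XXX__XX__XX_XXX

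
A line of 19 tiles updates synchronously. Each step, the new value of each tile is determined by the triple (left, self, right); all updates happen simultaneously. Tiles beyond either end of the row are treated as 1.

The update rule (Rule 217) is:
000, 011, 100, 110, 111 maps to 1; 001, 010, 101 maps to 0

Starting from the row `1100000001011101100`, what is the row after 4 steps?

step 1: 1111111100011101110
step 2: 1111111111011101110
step 3: 1111111111011101110  (fixed point — unchanged through step 4)

1111111111011101110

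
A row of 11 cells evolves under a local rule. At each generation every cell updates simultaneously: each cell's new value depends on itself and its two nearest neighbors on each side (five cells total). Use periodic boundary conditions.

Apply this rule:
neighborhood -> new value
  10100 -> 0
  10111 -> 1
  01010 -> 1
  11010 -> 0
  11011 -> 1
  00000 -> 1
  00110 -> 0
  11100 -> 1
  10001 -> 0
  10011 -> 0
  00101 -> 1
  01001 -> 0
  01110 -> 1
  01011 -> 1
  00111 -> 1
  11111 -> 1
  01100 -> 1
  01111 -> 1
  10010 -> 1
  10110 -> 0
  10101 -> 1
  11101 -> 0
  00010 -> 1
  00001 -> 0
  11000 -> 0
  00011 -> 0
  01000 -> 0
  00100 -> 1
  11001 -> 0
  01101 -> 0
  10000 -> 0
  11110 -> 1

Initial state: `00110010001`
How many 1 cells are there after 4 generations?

generation 1: 00010110011
generation 2: 00111010001
generation 3: 00110000011
generation 4: 00010010001
count of 1: 3

3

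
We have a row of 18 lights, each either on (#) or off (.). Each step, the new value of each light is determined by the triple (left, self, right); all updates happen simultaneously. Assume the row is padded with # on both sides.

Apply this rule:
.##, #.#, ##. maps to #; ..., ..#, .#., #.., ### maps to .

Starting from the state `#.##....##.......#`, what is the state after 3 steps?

........##.......#

####....##.......#
...#....##.......#
........##.......#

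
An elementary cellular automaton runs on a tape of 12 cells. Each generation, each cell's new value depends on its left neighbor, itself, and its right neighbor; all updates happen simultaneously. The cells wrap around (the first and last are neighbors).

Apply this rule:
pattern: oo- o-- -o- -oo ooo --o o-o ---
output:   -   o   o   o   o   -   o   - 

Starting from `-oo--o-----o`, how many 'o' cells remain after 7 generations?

generation 1: oo-o-oo----o
generation 2: o-oooo-o---o
generation 3: -oooo-ooo--o
generation 4: oooo-ooo-o-o
generation 5: ooo-ooo-oooo
generation 6: oo-ooo-ooooo
generation 7: o-ooo-oooooo
count of o: 10

10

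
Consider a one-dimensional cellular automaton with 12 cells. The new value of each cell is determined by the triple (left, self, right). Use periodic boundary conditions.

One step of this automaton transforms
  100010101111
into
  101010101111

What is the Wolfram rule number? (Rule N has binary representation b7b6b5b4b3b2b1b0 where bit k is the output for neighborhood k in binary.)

205

position 9: 111 → 1  (bit 7 = 1)
position 0: 110 → 1  (bit 6 = 1)
position 5: 101 → 0  (bit 5 = 0)
position 1: 100 → 0  (bit 4 = 0)
position 8: 011 → 1  (bit 3 = 1)
position 4: 010 → 1  (bit 2 = 1)
position 3: 001 → 0  (bit 1 = 0)
position 2: 000 → 1  (bit 0 = 1)
bits b7..b0 = 11001101 = 205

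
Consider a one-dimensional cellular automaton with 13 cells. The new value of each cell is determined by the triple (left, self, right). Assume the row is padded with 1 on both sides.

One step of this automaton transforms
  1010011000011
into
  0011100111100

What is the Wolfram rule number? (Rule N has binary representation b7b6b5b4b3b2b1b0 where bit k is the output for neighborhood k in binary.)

23

position 12: 111 → 0  (bit 7 = 0)
position 0: 110 → 0  (bit 6 = 0)
position 1: 101 → 0  (bit 5 = 0)
position 3: 100 → 1  (bit 4 = 1)
position 5: 011 → 0  (bit 3 = 0)
position 2: 010 → 1  (bit 2 = 1)
position 4: 001 → 1  (bit 1 = 1)
position 8: 000 → 1  (bit 0 = 1)
bits b7..b0 = 00010111 = 23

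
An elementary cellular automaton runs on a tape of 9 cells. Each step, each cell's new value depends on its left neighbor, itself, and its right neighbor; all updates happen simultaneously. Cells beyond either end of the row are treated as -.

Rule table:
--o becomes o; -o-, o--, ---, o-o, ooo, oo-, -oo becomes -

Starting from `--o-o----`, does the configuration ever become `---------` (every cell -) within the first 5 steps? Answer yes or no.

yes

-o-------
o--------
---------
all cells are - at step 3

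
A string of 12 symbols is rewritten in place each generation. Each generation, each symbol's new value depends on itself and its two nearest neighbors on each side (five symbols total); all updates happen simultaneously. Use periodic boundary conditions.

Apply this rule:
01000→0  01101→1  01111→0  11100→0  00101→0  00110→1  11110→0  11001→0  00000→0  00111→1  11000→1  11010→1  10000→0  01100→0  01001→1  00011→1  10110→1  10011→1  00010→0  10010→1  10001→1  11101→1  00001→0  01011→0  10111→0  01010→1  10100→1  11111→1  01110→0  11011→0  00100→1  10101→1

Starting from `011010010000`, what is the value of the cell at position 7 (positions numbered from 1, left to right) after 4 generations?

1

111111110000
101111001001
100000011111
010000110110
position 7 holds 1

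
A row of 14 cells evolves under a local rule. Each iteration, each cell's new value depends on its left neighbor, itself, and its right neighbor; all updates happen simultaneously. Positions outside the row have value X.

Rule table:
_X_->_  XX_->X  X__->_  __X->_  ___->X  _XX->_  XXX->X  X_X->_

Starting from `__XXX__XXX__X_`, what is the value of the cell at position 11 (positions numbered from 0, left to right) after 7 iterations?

_

___XX___XX____
_X__X_X__X_XX_
____________X_
_XXXXXXXXXX___
__XXXXXXXXX_X_
___XXXXXXXX___
_X__XXXXXXX_X_
position 11 holds _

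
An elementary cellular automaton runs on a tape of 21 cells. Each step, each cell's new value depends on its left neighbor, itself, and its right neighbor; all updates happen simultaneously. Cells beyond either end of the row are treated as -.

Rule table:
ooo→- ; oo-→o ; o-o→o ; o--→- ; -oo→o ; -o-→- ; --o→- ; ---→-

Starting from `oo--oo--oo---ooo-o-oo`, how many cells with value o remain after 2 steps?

oo--oo--oo---o-oo-ooo
oo--oo--oo----ooooo-o
count of o: 12

12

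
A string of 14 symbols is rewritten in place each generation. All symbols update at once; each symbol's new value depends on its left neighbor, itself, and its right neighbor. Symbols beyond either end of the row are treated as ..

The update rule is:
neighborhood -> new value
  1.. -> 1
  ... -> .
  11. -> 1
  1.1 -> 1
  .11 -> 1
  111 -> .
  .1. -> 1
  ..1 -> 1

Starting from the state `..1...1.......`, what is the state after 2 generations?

.111.111......
11.111.11.....

11.111.11.....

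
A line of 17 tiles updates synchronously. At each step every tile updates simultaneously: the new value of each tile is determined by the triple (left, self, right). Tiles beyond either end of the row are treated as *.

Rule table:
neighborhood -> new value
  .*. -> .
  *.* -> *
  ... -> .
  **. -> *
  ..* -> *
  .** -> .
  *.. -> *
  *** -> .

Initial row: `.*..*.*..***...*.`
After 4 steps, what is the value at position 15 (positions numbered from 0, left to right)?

*

*.**.*.**..**.*.*
**.**.*.***.**.*.
.**.**.*..**.**.*
*.**.**.**.**.**.
position 15 holds *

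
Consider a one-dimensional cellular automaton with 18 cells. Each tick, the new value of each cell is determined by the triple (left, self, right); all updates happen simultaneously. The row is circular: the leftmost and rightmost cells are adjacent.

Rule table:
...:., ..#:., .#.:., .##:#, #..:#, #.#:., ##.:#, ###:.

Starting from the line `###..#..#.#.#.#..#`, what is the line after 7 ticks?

......#.##..#.....

..##..#........#.#
#.###..#..........
..#.##..#.........
....###..#........
....#.##..#.......
......###..#......
......#.##..#.....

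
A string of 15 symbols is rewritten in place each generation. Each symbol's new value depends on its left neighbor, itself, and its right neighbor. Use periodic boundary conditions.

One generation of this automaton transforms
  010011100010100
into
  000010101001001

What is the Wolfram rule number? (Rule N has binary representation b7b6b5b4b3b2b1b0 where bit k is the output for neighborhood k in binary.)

105

position 5: 111 → 0  (bit 7 = 0)
position 6: 110 → 1  (bit 6 = 1)
position 11: 101 → 1  (bit 5 = 1)
position 2: 100 → 0  (bit 4 = 0)
position 4: 011 → 1  (bit 3 = 1)
position 1: 010 → 0  (bit 2 = 0)
position 0: 001 → 0  (bit 1 = 0)
position 8: 000 → 1  (bit 0 = 1)
bits b7..b0 = 01101001 = 105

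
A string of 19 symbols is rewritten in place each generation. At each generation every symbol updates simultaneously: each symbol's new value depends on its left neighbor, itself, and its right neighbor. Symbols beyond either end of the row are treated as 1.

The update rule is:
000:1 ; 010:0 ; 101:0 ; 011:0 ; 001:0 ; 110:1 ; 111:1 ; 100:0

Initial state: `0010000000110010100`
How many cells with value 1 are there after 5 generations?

0000111110010000000
0110011110000111110
0010001110110011110
0000100110010001110
0110000010000100110
count of 1: 6

6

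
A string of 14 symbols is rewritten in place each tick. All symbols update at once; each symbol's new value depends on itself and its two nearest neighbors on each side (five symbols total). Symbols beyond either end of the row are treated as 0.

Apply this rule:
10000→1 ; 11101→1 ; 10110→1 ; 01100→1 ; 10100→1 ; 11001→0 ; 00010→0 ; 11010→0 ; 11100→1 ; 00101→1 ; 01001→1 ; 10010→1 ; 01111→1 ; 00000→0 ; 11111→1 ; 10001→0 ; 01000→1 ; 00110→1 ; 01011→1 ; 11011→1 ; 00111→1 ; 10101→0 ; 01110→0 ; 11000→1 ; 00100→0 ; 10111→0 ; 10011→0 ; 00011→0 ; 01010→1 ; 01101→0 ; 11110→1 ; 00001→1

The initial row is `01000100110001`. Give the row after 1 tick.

00100010111000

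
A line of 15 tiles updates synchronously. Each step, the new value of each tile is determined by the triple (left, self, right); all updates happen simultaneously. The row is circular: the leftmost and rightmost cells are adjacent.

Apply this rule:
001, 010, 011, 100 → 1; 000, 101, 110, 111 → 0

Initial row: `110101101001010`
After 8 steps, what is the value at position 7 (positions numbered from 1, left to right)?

100101001111010
111101111000010
100001000100110
110011101111100
101110001000011
001001011100110
011111010011101
010000011110001
position 7 holds 0

0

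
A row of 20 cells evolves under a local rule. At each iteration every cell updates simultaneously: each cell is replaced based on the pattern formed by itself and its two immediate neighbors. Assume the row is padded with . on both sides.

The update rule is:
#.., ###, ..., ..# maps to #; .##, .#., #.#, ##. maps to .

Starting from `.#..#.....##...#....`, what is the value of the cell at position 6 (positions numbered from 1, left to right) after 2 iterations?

.

#.##.#####..###.####
......###.##.#...##.
position 6 holds .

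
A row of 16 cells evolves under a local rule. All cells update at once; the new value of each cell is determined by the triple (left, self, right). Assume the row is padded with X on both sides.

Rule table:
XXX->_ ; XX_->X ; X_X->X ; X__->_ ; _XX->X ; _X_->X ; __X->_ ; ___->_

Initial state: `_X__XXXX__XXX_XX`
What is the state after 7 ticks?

XX__X__X__X_XXX_
_X__X__X__XXX_XX
XX__X__X__X_XXX_  (repeats tick 1; period 2)
tick 7: XX__X__X__X_XXX_

XX__X__X__X_XXX_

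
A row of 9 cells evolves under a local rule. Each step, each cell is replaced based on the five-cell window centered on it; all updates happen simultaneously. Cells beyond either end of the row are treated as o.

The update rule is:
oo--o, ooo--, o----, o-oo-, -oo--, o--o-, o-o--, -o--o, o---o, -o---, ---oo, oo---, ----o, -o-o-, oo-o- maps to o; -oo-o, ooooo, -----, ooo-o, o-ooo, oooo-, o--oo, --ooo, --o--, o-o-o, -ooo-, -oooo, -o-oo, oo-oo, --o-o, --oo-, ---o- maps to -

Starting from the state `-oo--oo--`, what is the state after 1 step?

-ooo--oo-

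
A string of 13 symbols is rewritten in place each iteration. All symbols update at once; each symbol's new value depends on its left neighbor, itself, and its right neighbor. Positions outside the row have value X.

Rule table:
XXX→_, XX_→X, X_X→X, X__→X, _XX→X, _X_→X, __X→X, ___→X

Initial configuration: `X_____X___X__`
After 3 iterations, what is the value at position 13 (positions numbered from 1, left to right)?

XXXXXXXXXXXXX
_____________
XXXXXXXXXXXXX
position 13 holds X

X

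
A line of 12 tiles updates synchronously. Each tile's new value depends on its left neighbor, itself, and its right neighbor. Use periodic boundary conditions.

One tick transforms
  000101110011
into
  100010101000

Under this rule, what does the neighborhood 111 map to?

At position 6 the neighborhood is 111; the next row has 1 there.

1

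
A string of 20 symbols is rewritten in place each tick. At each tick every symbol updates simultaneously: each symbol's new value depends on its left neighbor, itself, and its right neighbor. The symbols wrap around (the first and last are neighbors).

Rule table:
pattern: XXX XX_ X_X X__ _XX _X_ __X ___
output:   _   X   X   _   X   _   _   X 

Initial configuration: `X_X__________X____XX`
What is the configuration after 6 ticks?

XX__XXXXXXXX___XX_X_
XX__X______X_X_XXX_X
_X____XXXX__X_XX_XXX
X__XX_X__X___XXXXX_X
X__XXX_____X_X___XXX
X__X_X_XXX__X__X_X__

X__X_X_XXX__X__X_X__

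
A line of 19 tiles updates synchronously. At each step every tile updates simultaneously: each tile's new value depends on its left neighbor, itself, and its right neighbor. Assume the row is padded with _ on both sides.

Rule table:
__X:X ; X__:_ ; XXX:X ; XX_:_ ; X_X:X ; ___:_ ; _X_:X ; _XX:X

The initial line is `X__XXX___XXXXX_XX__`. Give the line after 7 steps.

X_XXX___XXXXX_XX___
XXXX___XXXXX_XX____
XXX___XXXXX_XX_____
XX___XXXXX_XX______
X___XXXXX_XX_______
X__XXXXX_XX________
X_XXXXX_XX_________

X_XXXXX_XX_________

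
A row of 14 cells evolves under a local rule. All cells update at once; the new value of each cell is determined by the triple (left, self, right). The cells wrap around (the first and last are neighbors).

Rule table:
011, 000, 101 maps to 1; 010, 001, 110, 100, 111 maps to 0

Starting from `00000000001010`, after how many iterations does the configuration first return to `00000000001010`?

11111111100100
10000000000000
00111111111110
10100000000000
01001111111110
00001000000000
11100011111111
00001010000000
11100100111111
00000000100000
11111110001111
00000000101000
11111110010011
00000000000010
11111111111000
10000000000010
00111111111001
00100000000000
10001111111111
00101000000000
10010011111111
00000010000000
11111000111111
00000010100000
11111001001111
00000000001000
11111111100011
00000000001010

28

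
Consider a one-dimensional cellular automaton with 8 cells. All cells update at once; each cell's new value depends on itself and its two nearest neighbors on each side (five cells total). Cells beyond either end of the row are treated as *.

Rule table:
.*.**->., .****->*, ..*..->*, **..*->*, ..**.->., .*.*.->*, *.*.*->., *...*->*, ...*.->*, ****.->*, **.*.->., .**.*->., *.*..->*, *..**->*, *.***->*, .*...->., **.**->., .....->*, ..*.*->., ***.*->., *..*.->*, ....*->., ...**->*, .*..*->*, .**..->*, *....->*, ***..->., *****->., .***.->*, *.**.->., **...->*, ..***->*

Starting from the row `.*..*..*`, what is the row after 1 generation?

.*******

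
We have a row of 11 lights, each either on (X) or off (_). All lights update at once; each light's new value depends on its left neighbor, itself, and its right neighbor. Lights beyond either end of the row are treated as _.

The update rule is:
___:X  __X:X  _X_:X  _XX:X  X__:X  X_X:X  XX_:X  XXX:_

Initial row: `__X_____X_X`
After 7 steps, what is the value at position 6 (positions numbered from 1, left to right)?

X

XXXXXXXXXXX
X_________X
XXXXXXXXXXX  (repeats step 1; period 2)
step 7: XXXXXXXXXXX
position 6 holds X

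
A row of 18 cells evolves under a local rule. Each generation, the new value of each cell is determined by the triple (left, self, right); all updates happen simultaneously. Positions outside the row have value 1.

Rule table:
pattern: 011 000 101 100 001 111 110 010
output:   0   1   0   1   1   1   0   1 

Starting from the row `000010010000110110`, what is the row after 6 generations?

111111101111111011

generation 1: 111111111111000000
generation 2: 111111111110111111
generation 3: 111111111100011111
generation 4: 111111111011101111
generation 5: 111111110001000111
generation 6: 111111101111111011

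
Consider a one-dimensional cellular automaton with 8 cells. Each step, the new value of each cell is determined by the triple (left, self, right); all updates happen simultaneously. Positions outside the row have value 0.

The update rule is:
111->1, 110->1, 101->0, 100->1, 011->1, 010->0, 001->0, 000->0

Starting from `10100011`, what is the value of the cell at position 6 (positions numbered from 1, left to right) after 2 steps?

00010011
00001011
position 6 holds 0

0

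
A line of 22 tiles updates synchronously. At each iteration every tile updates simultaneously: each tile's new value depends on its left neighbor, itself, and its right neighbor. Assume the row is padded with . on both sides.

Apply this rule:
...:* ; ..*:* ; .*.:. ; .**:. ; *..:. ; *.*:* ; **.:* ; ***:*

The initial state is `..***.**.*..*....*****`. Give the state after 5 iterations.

iteration 1: **.***.**..*..***.****
iteration 2: .**.***.*.*..*.***.***
iteration 3: *.**.***.*..*.*.***.**
iteration 4: .*.**.***..*.*.*.***.*
iteration 5: *.*.**.**.*.*.*.*.***.

*.*.**.**.*.*.*.*.***.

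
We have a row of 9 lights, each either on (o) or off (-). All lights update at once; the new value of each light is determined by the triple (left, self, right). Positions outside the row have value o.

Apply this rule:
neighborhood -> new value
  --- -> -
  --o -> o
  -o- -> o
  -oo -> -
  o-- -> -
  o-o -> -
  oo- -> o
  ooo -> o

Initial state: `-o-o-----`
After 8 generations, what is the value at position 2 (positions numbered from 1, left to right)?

o

-o-o----o
-o-o---o-
-o-o--oo-
-o-o-o-o-
-o-o-o-o-  (fixed point — unchanged through generation 8)
position 2 holds o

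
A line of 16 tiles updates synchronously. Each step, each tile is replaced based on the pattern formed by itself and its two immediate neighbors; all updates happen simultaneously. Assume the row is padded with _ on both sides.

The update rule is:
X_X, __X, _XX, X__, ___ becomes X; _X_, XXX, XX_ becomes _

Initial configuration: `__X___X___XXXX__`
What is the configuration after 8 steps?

XX_XXX_XXXX___XX
X_XX__XX___XXXX_
_XX_XXX_XXXX___X
XX_XX__XX___XXX_
X_XX_XXX_XXXX__X
_XX_XX__XX___XX_
XX_XX_XXX_XXXX_X
X_XX_XX__XX___X_

X_XX_XX__XX___X_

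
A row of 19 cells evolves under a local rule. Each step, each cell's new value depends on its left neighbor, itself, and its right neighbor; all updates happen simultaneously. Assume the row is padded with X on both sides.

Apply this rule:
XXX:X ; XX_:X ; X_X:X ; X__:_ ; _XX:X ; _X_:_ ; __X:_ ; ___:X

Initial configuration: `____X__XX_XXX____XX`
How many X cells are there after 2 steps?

17

_XX____XXXXXX_XX_XX
XXX_XX_XXXXXXXXXXXX
count of X: 17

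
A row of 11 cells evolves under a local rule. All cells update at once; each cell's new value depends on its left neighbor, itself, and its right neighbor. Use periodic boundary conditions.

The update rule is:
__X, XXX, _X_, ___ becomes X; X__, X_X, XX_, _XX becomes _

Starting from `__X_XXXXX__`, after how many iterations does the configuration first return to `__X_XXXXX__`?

iteration 1: XXX__XXX__X
iteration 2: XX__X_X__X_
iteration 3: ___XX_X_XX_
iteration 4: XXX___X____
iteration 5: _X__XXX_XXX
iteration 6: _X_X_X___X_
iteration 7: XX_X_X_XXX_
iteration 8: ___X_X__X__
iteration 9: XXXX_X_XX_X
iteration 10: XXX__X_____
iteration 11: _X__XX_XXXX
iteration 12: _X_X____XX_
iteration 13: XX_X_XXX___
iteration 14: ___X__X__XX
iteration 15: _XXX_XX_X__
iteration 16: X_X_____X_X
iteration 17: __X_XXXXX__

17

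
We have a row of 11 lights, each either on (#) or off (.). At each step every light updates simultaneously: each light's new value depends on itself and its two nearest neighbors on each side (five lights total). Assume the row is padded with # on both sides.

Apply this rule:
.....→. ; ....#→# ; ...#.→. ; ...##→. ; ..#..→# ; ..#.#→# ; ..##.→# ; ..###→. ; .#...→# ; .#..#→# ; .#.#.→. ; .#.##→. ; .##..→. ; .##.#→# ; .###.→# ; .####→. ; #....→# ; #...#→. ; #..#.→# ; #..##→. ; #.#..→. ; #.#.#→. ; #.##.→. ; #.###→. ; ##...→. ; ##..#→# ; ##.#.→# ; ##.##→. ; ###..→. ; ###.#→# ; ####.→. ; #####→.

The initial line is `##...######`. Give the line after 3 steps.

#.##...#.#.

step 1: ...........
step 2: .#.......#.
step 3: #.##...#.#.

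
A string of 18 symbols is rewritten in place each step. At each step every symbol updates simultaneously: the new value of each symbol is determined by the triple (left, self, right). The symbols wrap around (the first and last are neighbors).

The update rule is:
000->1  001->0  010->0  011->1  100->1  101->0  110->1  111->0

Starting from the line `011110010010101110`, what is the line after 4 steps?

step 1: 010011001000001011
step 2: 001011100111100011
step 3: 100010110100111011
step 4: 111000110010101010

111000110010101010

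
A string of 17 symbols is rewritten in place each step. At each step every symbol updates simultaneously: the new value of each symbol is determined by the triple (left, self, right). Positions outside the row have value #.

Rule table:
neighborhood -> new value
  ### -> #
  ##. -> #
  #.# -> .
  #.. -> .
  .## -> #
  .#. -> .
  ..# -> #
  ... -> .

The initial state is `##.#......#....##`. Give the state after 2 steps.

##.......#....###
##......#....####

##......#....####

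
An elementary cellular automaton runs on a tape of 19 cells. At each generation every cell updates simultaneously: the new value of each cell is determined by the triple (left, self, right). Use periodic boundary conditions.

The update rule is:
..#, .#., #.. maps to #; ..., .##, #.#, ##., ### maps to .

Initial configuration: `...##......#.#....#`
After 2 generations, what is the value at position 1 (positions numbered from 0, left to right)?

generation 1: #.#..#....##.##..##
generation 2: ..#####..#.....##..
position 1 holds .

.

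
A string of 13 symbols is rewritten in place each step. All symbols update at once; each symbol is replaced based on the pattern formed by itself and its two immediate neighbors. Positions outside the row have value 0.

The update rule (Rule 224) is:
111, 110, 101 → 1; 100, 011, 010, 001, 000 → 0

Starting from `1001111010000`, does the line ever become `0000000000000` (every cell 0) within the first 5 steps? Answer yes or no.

yes

0000111100000
0000011100000
0000001100000
0000000100000
0000000000000
all cells are 0 at step 5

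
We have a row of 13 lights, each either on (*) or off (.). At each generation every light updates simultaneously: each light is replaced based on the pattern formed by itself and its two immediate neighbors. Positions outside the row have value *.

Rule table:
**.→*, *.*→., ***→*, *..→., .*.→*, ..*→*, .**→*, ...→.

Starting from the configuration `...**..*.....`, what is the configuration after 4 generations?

.****.**.****

..***.**....*
.****.**...**
.****.**..***
.****.**.****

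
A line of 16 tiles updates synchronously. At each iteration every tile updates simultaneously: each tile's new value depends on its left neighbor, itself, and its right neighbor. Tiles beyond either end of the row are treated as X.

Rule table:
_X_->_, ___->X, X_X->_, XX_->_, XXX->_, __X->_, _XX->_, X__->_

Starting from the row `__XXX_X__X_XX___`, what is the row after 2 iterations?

______________X_
_XXXXXXXXXXXX___

_XXXXXXXXXXXX___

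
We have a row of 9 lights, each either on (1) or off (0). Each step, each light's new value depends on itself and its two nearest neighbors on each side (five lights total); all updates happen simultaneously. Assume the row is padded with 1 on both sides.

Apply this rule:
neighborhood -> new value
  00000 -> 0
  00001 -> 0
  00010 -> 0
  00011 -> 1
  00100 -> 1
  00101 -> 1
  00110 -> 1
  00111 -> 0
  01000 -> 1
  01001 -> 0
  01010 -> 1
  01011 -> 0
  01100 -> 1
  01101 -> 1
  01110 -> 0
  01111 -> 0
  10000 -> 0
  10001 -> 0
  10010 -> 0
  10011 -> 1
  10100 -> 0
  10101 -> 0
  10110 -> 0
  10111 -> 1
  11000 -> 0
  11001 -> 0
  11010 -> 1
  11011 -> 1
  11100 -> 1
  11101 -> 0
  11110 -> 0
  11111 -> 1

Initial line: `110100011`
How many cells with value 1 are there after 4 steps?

4

001010100
001101001
011110010
110010010
count of 1: 4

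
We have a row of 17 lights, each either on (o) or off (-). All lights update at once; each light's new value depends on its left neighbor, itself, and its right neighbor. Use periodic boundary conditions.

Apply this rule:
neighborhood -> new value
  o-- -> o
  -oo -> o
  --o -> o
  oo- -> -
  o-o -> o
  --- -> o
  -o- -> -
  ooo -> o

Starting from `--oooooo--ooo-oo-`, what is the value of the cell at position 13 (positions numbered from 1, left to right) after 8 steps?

step 1: ooooooo-oooo-oo-o
step 2: oooooo-oooo-oo-oo
step 3: ooooo-oooo-oo-ooo
step 4: oooo-oooo-oo-oooo
step 5: ooo-oooo-oo-ooooo
step 6: oo-oooo-oo-oooooo
step 7: o-oooo-oo-ooooooo
step 8: -oooo-oo-oooooooo
position 13 holds o

o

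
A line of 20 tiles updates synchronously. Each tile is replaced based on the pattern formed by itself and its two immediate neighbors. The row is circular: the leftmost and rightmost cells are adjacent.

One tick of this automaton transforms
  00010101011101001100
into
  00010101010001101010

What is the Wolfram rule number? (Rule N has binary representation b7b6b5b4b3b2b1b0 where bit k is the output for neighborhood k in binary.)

position 10: 111 → 0  (bit 7 = 0)
position 11: 110 → 0  (bit 6 = 0)
position 4: 101 → 0  (bit 5 = 0)
position 14: 100 → 1  (bit 4 = 1)
position 9: 011 → 1  (bit 3 = 1)
position 3: 010 → 1  (bit 2 = 1)
position 2: 001 → 0  (bit 1 = 0)
position 0: 000 → 0  (bit 0 = 0)
bits b7..b0 = 00011100 = 28

28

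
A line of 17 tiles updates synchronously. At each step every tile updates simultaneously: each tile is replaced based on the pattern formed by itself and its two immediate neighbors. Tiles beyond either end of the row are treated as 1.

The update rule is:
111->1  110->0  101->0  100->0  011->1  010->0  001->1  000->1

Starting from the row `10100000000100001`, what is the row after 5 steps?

00001111111001111
01111111110011111
01111111100111111
01111111001111111
01111110011111111

01111110011111111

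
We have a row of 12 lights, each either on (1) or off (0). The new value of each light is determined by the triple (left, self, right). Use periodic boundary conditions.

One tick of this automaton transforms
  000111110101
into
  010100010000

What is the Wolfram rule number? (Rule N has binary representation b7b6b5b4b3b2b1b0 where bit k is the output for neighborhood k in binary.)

73

position 4: 111 → 0  (bit 7 = 0)
position 7: 110 → 1  (bit 6 = 1)
position 8: 101 → 0  (bit 5 = 0)
position 0: 100 → 0  (bit 4 = 0)
position 3: 011 → 1  (bit 3 = 1)
position 9: 010 → 0  (bit 2 = 0)
position 2: 001 → 0  (bit 1 = 0)
position 1: 000 → 1  (bit 0 = 1)
bits b7..b0 = 01001001 = 73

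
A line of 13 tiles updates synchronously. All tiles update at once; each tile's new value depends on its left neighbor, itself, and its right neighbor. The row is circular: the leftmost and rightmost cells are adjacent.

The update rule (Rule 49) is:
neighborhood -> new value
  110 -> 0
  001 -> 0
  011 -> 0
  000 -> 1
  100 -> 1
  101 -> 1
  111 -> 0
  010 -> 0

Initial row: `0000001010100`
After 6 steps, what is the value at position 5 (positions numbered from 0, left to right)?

0

step 1: 1111100101011
step 2: 0000010010100
step 3: 1111001001011
step 4: 0000100100100
step 5: 1110010010011
step 6: 0001001001000
position 5 holds 0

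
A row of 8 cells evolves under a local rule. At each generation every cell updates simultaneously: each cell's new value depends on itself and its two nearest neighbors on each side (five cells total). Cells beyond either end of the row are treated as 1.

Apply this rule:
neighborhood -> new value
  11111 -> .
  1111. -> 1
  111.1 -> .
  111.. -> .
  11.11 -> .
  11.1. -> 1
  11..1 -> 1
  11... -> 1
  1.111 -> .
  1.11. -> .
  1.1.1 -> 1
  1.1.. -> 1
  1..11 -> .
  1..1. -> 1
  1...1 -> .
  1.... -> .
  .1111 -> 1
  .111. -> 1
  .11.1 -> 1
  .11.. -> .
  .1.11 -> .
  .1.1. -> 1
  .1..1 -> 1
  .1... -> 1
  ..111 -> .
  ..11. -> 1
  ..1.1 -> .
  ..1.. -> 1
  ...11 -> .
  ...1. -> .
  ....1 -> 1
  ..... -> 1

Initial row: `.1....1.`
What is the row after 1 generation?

111.1...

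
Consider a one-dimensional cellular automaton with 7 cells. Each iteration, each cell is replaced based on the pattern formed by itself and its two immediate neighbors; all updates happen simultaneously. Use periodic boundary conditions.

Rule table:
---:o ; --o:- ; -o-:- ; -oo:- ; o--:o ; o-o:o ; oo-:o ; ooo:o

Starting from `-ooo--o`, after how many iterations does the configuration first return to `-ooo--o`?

7

o-ooo--
-o-ooo-
--o-ooo
o--o-oo
oo--o-o
ooo--o-
-ooo--o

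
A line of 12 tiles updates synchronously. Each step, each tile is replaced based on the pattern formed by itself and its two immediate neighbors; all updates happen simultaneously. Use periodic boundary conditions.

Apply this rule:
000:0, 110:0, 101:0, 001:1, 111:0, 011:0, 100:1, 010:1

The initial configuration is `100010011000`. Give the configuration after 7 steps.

000000100010

step 1: 110111100101
step 2: 000000011100
step 3: 000000100010
step 4: 000001110111
step 5: 100010000000
step 6: 110111000001
step 7: 000000100010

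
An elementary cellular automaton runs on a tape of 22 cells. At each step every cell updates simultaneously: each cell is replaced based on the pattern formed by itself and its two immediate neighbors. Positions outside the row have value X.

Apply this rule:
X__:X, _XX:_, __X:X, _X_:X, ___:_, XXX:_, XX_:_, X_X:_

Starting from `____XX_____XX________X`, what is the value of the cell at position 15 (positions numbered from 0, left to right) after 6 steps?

X__X__X___X__X______X_
_XXXXXXX_XXXXXX____XX_
_______________X__X___
X_____________XXXXXX_X
_X___________X________
_XX_________XXX______X
position 15 holds _

_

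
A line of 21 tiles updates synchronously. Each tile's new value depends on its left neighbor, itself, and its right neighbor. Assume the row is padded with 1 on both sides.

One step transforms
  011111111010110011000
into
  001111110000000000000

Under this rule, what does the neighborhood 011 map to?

0

At position 1 the neighborhood is 011; the next row has 0 there.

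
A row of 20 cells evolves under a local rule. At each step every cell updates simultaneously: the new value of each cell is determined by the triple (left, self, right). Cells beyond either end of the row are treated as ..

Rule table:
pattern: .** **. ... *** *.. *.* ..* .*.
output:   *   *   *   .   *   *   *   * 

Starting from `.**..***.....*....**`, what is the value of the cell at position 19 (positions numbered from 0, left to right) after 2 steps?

*

step 1: ******.*************
step 2: *....***...........*
position 19 holds *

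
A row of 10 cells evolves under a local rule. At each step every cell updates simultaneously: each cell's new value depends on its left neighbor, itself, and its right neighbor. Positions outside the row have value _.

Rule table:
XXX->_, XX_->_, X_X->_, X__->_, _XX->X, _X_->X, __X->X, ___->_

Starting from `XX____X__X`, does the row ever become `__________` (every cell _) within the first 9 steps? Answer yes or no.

X____XX_XX
X___XX__X_
X__XX__XX_
X_XX__XX__
X_X__XX___
X_X_XX____
X_X_X_____
X_X_X_____  (fixed point — unchanged through step 9)
step 9 is X_X_X_____, still not uniform _

no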